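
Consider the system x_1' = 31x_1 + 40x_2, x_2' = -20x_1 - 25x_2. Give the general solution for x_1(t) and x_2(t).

Coefficient matrix A = [[31, 40], [-20, -25]].
Characteristic polynomial det(A - λI) = λ^2 - 6λ + 25 = 0.
Eigenvalues λ = 3 ± 4i (complex conjugate pair).
For λ=3+4i: an eigenvector is (3,-2) - i(1,-1) = (3 - i, -2 + i).
A real fundamental pair from Re and Im of e^((3+4i)t)v: X_1 = e^(3t)(cos(4t)·(3,-2) + sin(4t)·(1,-1)), X_2 = e^(3t)(sin(4t)·(3,-2) - cos(4t)·(1,-1)).
General solution: c_1X_1 + c_2X_2.

x_1(t) = c_1e^(3t)sin(4t) + 3c_1e^(3t)cos(4t) + 3c_2e^(3t)sin(4t) - c_2e^(3t)cos(4t), x_2(t) = -c_1e^(3t)sin(4t) - 2c_1e^(3t)cos(4t) - 2c_2e^(3t)sin(4t) + c_2e^(3t)cos(4t)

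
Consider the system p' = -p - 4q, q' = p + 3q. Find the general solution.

Coefficient matrix A = [[-1, -4], [1, 3]].
Characteristic polynomial det(A - λI) = λ^2 - 2λ + 1 = 0.
Single eigenvalue λ = 1 with algebraic multiplicity 2.
Eigenvector v = (-2,1); generalized eigenvector w with (A-λI)w=v is (-1,1).
General solution: e^(t)[K_1·v + K_2·(t·v + w)].

p(t) = -2K_1e^(t) - 2K_2te^(t) - K_2e^(t), q(t) = K_1e^(t) + K_2te^(t) + K_2e^(t)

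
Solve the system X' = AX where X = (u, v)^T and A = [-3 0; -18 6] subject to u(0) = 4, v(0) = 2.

Coefficient matrix A = [[-3, 0], [-18, 6]].
Characteristic polynomial det(A - λI) = λ^2 - 3λ - 18 = 0.
Eigenvalues λ = 6, -3.
For λ=6: (A-λI) row 1 is [-9, 0], so an eigenvector is (0, -1).
For λ=-3: (A-λI) row 2 is [-18, 9], so an eigenvector is (-1, -2).
General solution: c_1e^(6t)(0,-1) + c_2e^(-3t)(-1,-2).
Applying u(0)=4, v(0)=2 gives c_1=6, c_2=-4.

u(t) = 4e^(-3t), v(t) = -6e^(6t) + 8e^(-3t)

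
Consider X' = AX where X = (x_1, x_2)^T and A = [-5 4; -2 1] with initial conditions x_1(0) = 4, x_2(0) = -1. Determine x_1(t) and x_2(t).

x_1(t) = -6e^(-t) + 10e^(-3t), x_2(t) = -6e^(-t) + 5e^(-3t)

Coefficient matrix A = [[-5, 4], [-2, 1]].
Characteristic polynomial det(A - λI) = λ^2 + 4λ + 3 = 0.
Eigenvalues λ = -1, -3.
For λ=-1: (A-λI) row 1 is [-4, 4], so an eigenvector is (-1, -1).
For λ=-3: (A-λI) row 1 is [-2, 4], so an eigenvector is (-2, -1).
General solution: C_1e^(-t)(-1,-1) + C_2e^(-3t)(-2,-1).
Applying x_1(0)=4, x_2(0)=-1 gives C_1=6, C_2=-5.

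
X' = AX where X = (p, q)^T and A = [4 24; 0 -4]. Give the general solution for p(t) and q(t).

Coefficient matrix A = [[4, 24], [0, -4]].
Characteristic polynomial det(A - λI) = λ^2 - 16 = 0.
Eigenvalues λ = 4, -4.
For λ=4: (A-λI) row 1 is [0, 24], so an eigenvector is (1, 0).
For λ=-4: (A-λI) row 1 is [8, 24], so an eigenvector is (-3, 1).
General solution: K_1e^(4t)(1,0) + K_2e^(-4t)(-3,1).

p(t) = K_1e^(4t) - 3K_2e^(-4t), q(t) = K_2e^(-4t)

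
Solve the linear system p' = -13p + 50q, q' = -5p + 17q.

p(t) = c_1e^(2t)sin(5t) + 3c_1e^(2t)cos(5t) + 3c_2e^(2t)sin(5t) - c_2e^(2t)cos(5t), q(t) = c_1e^(2t)cos(5t) + c_2e^(2t)sin(5t)

Coefficient matrix A = [[-13, 50], [-5, 17]].
Characteristic polynomial det(A - λI) = λ^2 - 4λ + 29 = 0.
Eigenvalues λ = 2 ± 5i (complex conjugate pair).
For λ=2+5i: an eigenvector is (3,1) - i(1,0) = (3 - i, 1).
A real fundamental pair from Re and Im of e^((2+5i)t)v: X_1 = e^(2t)(cos(5t)·(3,1) + sin(5t)·(1,0)), X_2 = e^(2t)(sin(5t)·(3,1) - cos(5t)·(1,0)).
General solution: c_1X_1 + c_2X_2.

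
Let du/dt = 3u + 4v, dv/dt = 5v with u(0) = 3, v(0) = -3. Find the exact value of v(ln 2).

-96

A = [[3,4],[0,5]]; eigenvalues λ = 3, 5.
Eigenvectors: (1,0) for λ=3, (2,1) for λ=5.
From the initial condition, c_1 = 9, c_2 = -3.
v(ln 2) = (9)(2^3)(0) + (-3)(2^5)(1) = -96.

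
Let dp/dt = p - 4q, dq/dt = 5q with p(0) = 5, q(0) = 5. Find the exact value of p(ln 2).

-140

A = [[1,-4],[0,5]]; eigenvalues λ = 1, 5.
Eigenvectors: (-1,0) for λ=1, (-1,1) for λ=5.
From the initial condition, c_1 = -10, c_2 = 5.
p(ln 2) = (-10)(2^1)(-1) + (5)(2^5)(-1) = -140.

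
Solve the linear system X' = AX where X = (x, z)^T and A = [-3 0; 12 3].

Coefficient matrix A = [[-3, 0], [12, 3]].
Characteristic polynomial det(A - λI) = λ^2 - 9 = 0.
Eigenvalues λ = -3, 3.
For λ=-3: (A-λI) row 2 is [12, 6], so an eigenvector is (1, -2).
For λ=3: (A-λI) row 1 is [-6, 0], so an eigenvector is (0, 1).
General solution: K_1e^(-3t)(1,-2) + K_2e^(3t)(0,1).

x(t) = K_1e^(-3t), z(t) = -2K_1e^(-3t) + K_2e^(3t)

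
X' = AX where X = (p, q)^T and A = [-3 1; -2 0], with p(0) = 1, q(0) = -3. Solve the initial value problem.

Coefficient matrix A = [[-3, 1], [-2, 0]].
Characteristic polynomial det(A - λI) = λ^2 + 3λ + 2 = 0.
Eigenvalues λ = -1, -2.
For λ=-1: (A-λI) row 1 is [-2, 1], so an eigenvector is (1, 2).
For λ=-2: (A-λI) row 1 is [-1, 1], so an eigenvector is (-1, -1).
General solution: c_1e^(-t)(1,2) + c_2e^(-2t)(-1,-1).
Applying p(0)=1, q(0)=-3 gives c_1=-4, c_2=-5.

p(t) = -4e^(-t) + 5e^(-2t), q(t) = -8e^(-t) + 5e^(-2t)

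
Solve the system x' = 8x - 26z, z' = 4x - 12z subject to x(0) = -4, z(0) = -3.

x(t) = 19e^(-2t)sin(2t) - 4e^(-2t)cos(2t), z(t) = 7e^(-2t)sin(2t) - 3e^(-2t)cos(2t)

Coefficient matrix A = [[8, -26], [4, -12]].
Characteristic polynomial det(A - λI) = λ^2 + 4λ + 8 = 0.
Eigenvalues λ = -2 ± 2i (complex conjugate pair).
For λ=-2+2i: an eigenvector is (2,1) - i(-3,-1) = (2 + 3i, 1 + i).
A real fundamental pair from Re and Im of e^((-2+2i)t)v: X_1 = e^(-2t)(cos(2t)·(2,1) + sin(2t)·(-3,-1)), X_2 = e^(-2t)(sin(2t)·(2,1) - cos(2t)·(-3,-1)).
General solution: C_1X_1 + C_2X_2.
Applying x(0)=-4, z(0)=-3 gives C_1=-5, C_2=2.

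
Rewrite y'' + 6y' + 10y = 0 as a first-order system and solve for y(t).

Let x_1 = y, x_2 = y'. Then x_1' = x_2 and x_2' = -10x_1 - 6x_2.
A = [[0,1],[-10,-6]]; det(A-λI) = λ^2 + 6λ + 10.
Eigenvalues λ = -3 ± i.

y(t) = C_1e^(-3t)cos(t) + C_2e^(-3t)sin(t)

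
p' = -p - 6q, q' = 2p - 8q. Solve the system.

Coefficient matrix A = [[-1, -6], [2, -8]].
Characteristic polynomial det(A - λI) = λ^2 + 9λ + 20 = 0.
Eigenvalues λ = -4, -5.
For λ=-4: (A-λI) row 1 is [3, -6], so an eigenvector is (2, 1).
For λ=-5: (A-λI) row 1 is [4, -6], so an eigenvector is (-3, -2).
General solution: K_1e^(-4t)(2,1) + K_2e^(-5t)(-3,-2).

p(t) = 2K_1e^(-4t) - 3K_2e^(-5t), q(t) = K_1e^(-4t) - 2K_2e^(-5t)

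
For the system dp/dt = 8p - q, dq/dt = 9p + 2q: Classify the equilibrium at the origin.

unstable improper node

A = [[8,-1],[9,2]]; det(A-λI) = λ^2 - 10λ + 25.
repeated λ = 5 with a single eigenvector.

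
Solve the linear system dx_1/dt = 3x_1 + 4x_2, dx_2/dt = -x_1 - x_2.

x_1(t) = 2C_1e^(t) + 2C_2te^(t) + C_2e^(t), x_2(t) = -C_1e^(t) - C_2te^(t)

Coefficient matrix A = [[3, 4], [-1, -1]].
Characteristic polynomial det(A - λI) = λ^2 - 2λ + 1 = 0.
Single eigenvalue λ = 1 with algebraic multiplicity 2.
Eigenvector v = (2,-1); generalized eigenvector w with (A-λI)w=v is (1,0).
General solution: e^(t)[C_1·v + C_2·(t·v + w)].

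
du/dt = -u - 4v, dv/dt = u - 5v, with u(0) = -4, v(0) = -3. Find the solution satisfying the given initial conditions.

u(t) = 4te^(-3t) - 4e^(-3t), v(t) = 2te^(-3t) - 3e^(-3t)

Coefficient matrix A = [[-1, -4], [1, -5]].
Characteristic polynomial det(A - λI) = λ^2 + 6λ + 9 = 0.
Single eigenvalue λ = -3 with algebraic multiplicity 2.
Eigenvector v = (2,1); generalized eigenvector w with (A-λI)w=v is (1,0).
General solution: e^(-3t)[c_1·v + c_2·(t·v + w)].
Applying u(0)=-4, v(0)=-3 gives c_1=-3, c_2=2.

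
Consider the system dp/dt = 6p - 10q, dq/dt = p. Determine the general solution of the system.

Coefficient matrix A = [[6, -10], [1, 0]].
Characteristic polynomial det(A - λI) = λ^2 - 6λ + 10 = 0.
Eigenvalues λ = 3 ± i (complex conjugate pair).
For λ=3+i: an eigenvector is (-1,0) - i(-3,-1) = (-1 + 3i, 0 + i).
A real fundamental pair from Re and Im of e^((3+i)t)v: X_1 = e^(3t)(cos(t)·(-1,0) + sin(t)·(-3,-1)), X_2 = e^(3t)(sin(t)·(-1,0) - cos(t)·(-3,-1)).
General solution: C_1X_1 + C_2X_2.

p(t) = -3C_1e^(3t)sin(t) - C_1e^(3t)cos(t) - C_2e^(3t)sin(t) + 3C_2e^(3t)cos(t), q(t) = -C_1e^(3t)sin(t) + C_2e^(3t)cos(t)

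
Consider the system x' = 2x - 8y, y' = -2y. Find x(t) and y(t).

x(t) = 2C_1e^(-2t) - C_2e^(2t), y(t) = C_1e^(-2t)

Coefficient matrix A = [[2, -8], [0, -2]].
Characteristic polynomial det(A - λI) = λ^2 - 4 = 0.
Eigenvalues λ = -2, 2.
For λ=-2: (A-λI) row 1 is [4, -8], so an eigenvector is (2, 1).
For λ=2: (A-λI) row 1 is [0, -8], so an eigenvector is (-1, 0).
General solution: C_1e^(-2t)(2,1) + C_2e^(2t)(-1,0).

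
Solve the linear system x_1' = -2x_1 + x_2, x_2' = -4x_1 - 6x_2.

x_1(t) = -K_1e^(-4t) - K_2te^(-4t) + K_2e^(-4t), x_2(t) = 2K_1e^(-4t) + 2K_2te^(-4t) - 3K_2e^(-4t)

Coefficient matrix A = [[-2, 1], [-4, -6]].
Characteristic polynomial det(A - λI) = λ^2 + 8λ + 16 = 0.
Single eigenvalue λ = -4 with algebraic multiplicity 2.
Eigenvector v = (-1,2); generalized eigenvector w with (A-λI)w=v is (1,-3).
General solution: e^(-4t)[K_1·v + K_2·(t·v + w)].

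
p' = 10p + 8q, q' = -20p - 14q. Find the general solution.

Coefficient matrix A = [[10, 8], [-20, -14]].
Characteristic polynomial det(A - λI) = λ^2 + 4λ + 20 = 0.
Eigenvalues λ = -2 ± 4i (complex conjugate pair).
For λ=-2+4i: an eigenvector is (-1,1) - i(-1,2) = (-1 + i, 1 - 2i).
A real fundamental pair from Re and Im of e^((-2+4i)t)v: X_1 = e^(-2t)(cos(4t)·(-1,1) + sin(4t)·(-1,2)), X_2 = e^(-2t)(sin(4t)·(-1,1) - cos(4t)·(-1,2)).
General solution: c_1X_1 + c_2X_2.

p(t) = -c_1e^(-2t)sin(4t) - c_1e^(-2t)cos(4t) - c_2e^(-2t)sin(4t) + c_2e^(-2t)cos(4t), q(t) = 2c_1e^(-2t)sin(4t) + c_1e^(-2t)cos(4t) + c_2e^(-2t)sin(4t) - 2c_2e^(-2t)cos(4t)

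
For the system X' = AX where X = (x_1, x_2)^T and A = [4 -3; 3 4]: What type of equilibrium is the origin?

unstable spiral

A = [[4,-3],[3,4]]; det(A-λI) = λ^2 - 8λ + 25.
λ = 4 ± 3i: positive real part.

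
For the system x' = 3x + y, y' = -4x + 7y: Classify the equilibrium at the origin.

unstable improper node

A = [[3,1],[-4,7]]; det(A-λI) = λ^2 - 10λ + 25.
repeated λ = 5 with a single eigenvector.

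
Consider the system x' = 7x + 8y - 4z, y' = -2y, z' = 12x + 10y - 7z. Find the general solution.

Coefficient matrix A = [[7, 8, -4], [0, -2, 0], [12, 10, -7]].
det(A - λI) = 0 gives eigenvalues λ = -1, 1, -2.
For λ=-1: eigenvector (1,0,2).
For λ=1: eigenvector (-2,0,-3).
For λ=-2: eigenvector (0,1,2).
General solution: c_1e^(-t)(1,0,2) + c_2e^(t)(-2,0,-3) + c_3e^(-2t)(0,1,2).

x(t) = c_1e^(-t) - 2c_2e^(t), y(t) = c_3e^(-2t), z(t) = 2c_1e^(-t) - 3c_2e^(t) + 2c_3e^(-2t)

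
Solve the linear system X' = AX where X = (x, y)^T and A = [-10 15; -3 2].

x(t) = 2C_1e^(-4t)sin(3t) - C_1e^(-4t)cos(3t) - C_2e^(-4t)sin(3t) - 2C_2e^(-4t)cos(3t), y(t) = C_1e^(-4t)sin(3t) - C_2e^(-4t)cos(3t)

Coefficient matrix A = [[-10, 15], [-3, 2]].
Characteristic polynomial det(A - λI) = λ^2 + 8λ + 25 = 0.
Eigenvalues λ = -4 ± 3i (complex conjugate pair).
For λ=-4+3i: an eigenvector is (-1,0) - i(2,1) = (-1 - 2i, 0 - i).
A real fundamental pair from Re and Im of e^((-4+3i)t)v: X_1 = e^(-4t)(cos(3t)·(-1,0) + sin(3t)·(2,1)), X_2 = e^(-4t)(sin(3t)·(-1,0) - cos(3t)·(2,1)).
General solution: C_1X_1 + C_2X_2.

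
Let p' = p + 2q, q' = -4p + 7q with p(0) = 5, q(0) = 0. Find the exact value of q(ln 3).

A = [[1,2],[-4,7]]; eigenvalues λ = 3, 5.
Eigenvectors: (-1,-1) for λ=3, (-1,-2) for λ=5.
From the initial condition, c_1 = -10, c_2 = 5.
q(ln 3) = (-10)(3^3)(-1) + (5)(3^5)(-2) = -2160.

-2160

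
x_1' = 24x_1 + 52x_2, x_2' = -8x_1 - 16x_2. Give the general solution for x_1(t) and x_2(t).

x_1(t) = -2C_1e^(4t)sin(4t) - 3C_1e^(4t)cos(4t) - 3C_2e^(4t)sin(4t) + 2C_2e^(4t)cos(4t), x_2(t) = C_1e^(4t)sin(4t) + C_1e^(4t)cos(4t) + C_2e^(4t)sin(4t) - C_2e^(4t)cos(4t)

Coefficient matrix A = [[24, 52], [-8, -16]].
Characteristic polynomial det(A - λI) = λ^2 - 8λ + 32 = 0.
Eigenvalues λ = 4 ± 4i (complex conjugate pair).
For λ=4+4i: an eigenvector is (-3,1) - i(-2,1) = (-3 + 2i, 1 - i).
A real fundamental pair from Re and Im of e^((4+4i)t)v: X_1 = e^(4t)(cos(4t)·(-3,1) + sin(4t)·(-2,1)), X_2 = e^(4t)(sin(4t)·(-3,1) - cos(4t)·(-2,1)).
General solution: C_1X_1 + C_2X_2.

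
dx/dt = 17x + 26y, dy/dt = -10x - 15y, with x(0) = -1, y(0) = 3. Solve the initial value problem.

x(t) = 31e^(t)sin(2t) - e^(t)cos(2t), y(t) = -19e^(t)sin(2t) + 3e^(t)cos(2t)

Coefficient matrix A = [[17, 26], [-10, -15]].
Characteristic polynomial det(A - λI) = λ^2 - 2λ + 5 = 0.
Eigenvalues λ = 1 ± 2i (complex conjugate pair).
For λ=1+2i: an eigenvector is (2,-1) - i(3,-2) = (2 - 3i, -1 + 2i).
A real fundamental pair from Re and Im of e^((1+2i)t)v: X_1 = e^(t)(cos(2t)·(2,-1) + sin(2t)·(3,-2)), X_2 = e^(t)(sin(2t)·(2,-1) - cos(2t)·(3,-2)).
General solution: C_1X_1 + C_2X_2.
Applying x(0)=-1, y(0)=3 gives C_1=7, C_2=5.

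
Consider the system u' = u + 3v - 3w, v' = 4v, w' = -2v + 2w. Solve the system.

u(t) = -3C_1e^(2t) - C_2e^(t) + 2C_3e^(4t), v(t) = C_3e^(4t), w(t) = C_1e^(2t) - C_3e^(4t)

Coefficient matrix A = [[1, 3, -3], [0, 4, 0], [0, -2, 2]].
det(A - λI) = 0 gives eigenvalues λ = 2, 1, 4.
For λ=2: eigenvector (-3,0,1).
For λ=1: eigenvector (-1,0,0).
For λ=4: eigenvector (2,1,-1).
General solution: C_1e^(2t)(-3,0,1) + C_2e^(t)(-1,0,0) + C_3e^(4t)(2,1,-1).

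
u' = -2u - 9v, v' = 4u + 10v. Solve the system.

u(t) = 3c_1e^(4t) + 3c_2te^(4t) + c_2e^(4t), v(t) = -2c_1e^(4t) - 2c_2te^(4t) - c_2e^(4t)

Coefficient matrix A = [[-2, -9], [4, 10]].
Characteristic polynomial det(A - λI) = λ^2 - 8λ + 16 = 0.
Single eigenvalue λ = 4 with algebraic multiplicity 2.
Eigenvector v = (3,-2); generalized eigenvector w with (A-λI)w=v is (1,-1).
General solution: e^(4t)[c_1·v + c_2·(t·v + w)].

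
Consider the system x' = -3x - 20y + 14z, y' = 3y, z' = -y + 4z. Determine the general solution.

x(t) = -c_1e^(3t) + c_2e^(-3t) + 2c_3e^(4t), y(t) = c_1e^(3t), z(t) = c_1e^(3t) + c_3e^(4t)

Coefficient matrix A = [[-3, -20, 14], [0, 3, 0], [0, -1, 4]].
det(A - λI) = 0 gives eigenvalues λ = 3, -3, 4.
For λ=3: eigenvector (-1,1,1).
For λ=-3: eigenvector (1,0,0).
For λ=4: eigenvector (2,0,1).
General solution: c_1e^(3t)(-1,1,1) + c_2e^(-3t)(1,0,0) + c_3e^(4t)(2,0,1).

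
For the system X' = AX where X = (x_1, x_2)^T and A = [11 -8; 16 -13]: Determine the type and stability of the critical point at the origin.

saddle

A = [[11,-8],[16,-13]]; det(A-λI) = λ^2 + 2λ - 15.
λ = -5, 3: opposite signs.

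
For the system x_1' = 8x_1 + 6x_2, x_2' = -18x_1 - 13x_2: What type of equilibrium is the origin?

A = [[8,6],[-18,-13]]; det(A-λI) = λ^2 + 5λ + 4.
λ = -4, -1: both negative.

stable node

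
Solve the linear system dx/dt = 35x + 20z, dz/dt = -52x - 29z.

Coefficient matrix A = [[35, 20], [-52, -29]].
Characteristic polynomial det(A - λI) = λ^2 - 6λ + 25 = 0.
Eigenvalues λ = 3 ± 4i (complex conjugate pair).
For λ=3+4i: an eigenvector is (1,-2) - i(-2,3) = (1 + 2i, -2 - 3i).
A real fundamental pair from Re and Im of e^((3+4i)t)v: X_1 = e^(3t)(cos(4t)·(1,-2) + sin(4t)·(-2,3)), X_2 = e^(3t)(sin(4t)·(1,-2) - cos(4t)·(-2,3)).
General solution: K_1X_1 + K_2X_2.

x(t) = -2K_1e^(3t)sin(4t) + K_1e^(3t)cos(4t) + K_2e^(3t)sin(4t) + 2K_2e^(3t)cos(4t), z(t) = 3K_1e^(3t)sin(4t) - 2K_1e^(3t)cos(4t) - 2K_2e^(3t)sin(4t) - 3K_2e^(3t)cos(4t)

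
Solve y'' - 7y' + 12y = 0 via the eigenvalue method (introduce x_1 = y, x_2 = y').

Let x_1 = y, x_2 = y'. Then x_1' = x_2 and x_2' = -12x_1 + 7x_2.
A = [[0,1],[-12,7]]; det(A-λI) = λ^2 - 7λ + 12.
Eigenvalues λ = 4, 3 with eigenvectors (1,4), (1,3).

y(t) = C_1e^(4t) + C_2e^(3t)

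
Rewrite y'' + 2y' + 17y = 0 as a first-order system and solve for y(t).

y(t) = c_1e^(-t)cos(4t) + c_2e^(-t)sin(4t)

Let x_1 = y, x_2 = y'. Then x_1' = x_2 and x_2' = -17x_1 - 2x_2.
A = [[0,1],[-17,-2]]; det(A-λI) = λ^2 + 2λ + 17.
Eigenvalues λ = -1 ± 4i.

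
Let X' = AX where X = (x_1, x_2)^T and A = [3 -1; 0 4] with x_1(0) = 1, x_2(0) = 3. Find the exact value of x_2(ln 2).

48

A = [[3,-1],[0,4]]; eigenvalues λ = 4, 3.
Eigenvectors: (1,-1) for λ=4, (-1,0) for λ=3.
From the initial condition, c_1 = -3, c_2 = -4.
x_2(ln 2) = (-3)(2^4)(-1) + (-4)(2^3)(0) = 48.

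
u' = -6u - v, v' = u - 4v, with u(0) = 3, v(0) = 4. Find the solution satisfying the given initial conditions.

Coefficient matrix A = [[-6, -1], [1, -4]].
Characteristic polynomial det(A - λI) = λ^2 + 10λ + 25 = 0.
Single eigenvalue λ = -5 with algebraic multiplicity 2.
Eigenvector v = (1,-1); generalized eigenvector w with (A-λI)w=v is (2,-3).
General solution: e^(-5t)[c_1·v + c_2·(t·v + w)].
Applying u(0)=3, v(0)=4 gives c_1=17, c_2=-7.

u(t) = -7te^(-5t) + 3e^(-5t), v(t) = 7te^(-5t) + 4e^(-5t)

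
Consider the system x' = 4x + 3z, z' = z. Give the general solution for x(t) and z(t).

x(t) = C_1e^(4t) - C_2e^(t), z(t) = C_2e^(t)

Coefficient matrix A = [[4, 3], [0, 1]].
Characteristic polynomial det(A - λI) = λ^2 - 5λ + 4 = 0.
Eigenvalues λ = 4, 1.
For λ=4: (A-λI) row 1 is [0, 3], so an eigenvector is (1, 0).
For λ=1: (A-λI) row 1 is [3, 3], so an eigenvector is (-1, 1).
General solution: C_1e^(4t)(1,0) + C_2e^(t)(-1,1).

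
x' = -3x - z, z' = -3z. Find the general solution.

x(t) = K_1e^(-3t) + K_2te^(-3t) - 2K_2e^(-3t), z(t) = -K_2e^(-3t)

Coefficient matrix A = [[-3, -1], [0, -3]].
Characteristic polynomial det(A - λI) = λ^2 + 6λ + 9 = 0.
Single eigenvalue λ = -3 with algebraic multiplicity 2.
Eigenvector v = (1,0); generalized eigenvector w with (A-λI)w=v is (-2,-1).
General solution: e^(-3t)[K_1·v + K_2·(t·v + w)].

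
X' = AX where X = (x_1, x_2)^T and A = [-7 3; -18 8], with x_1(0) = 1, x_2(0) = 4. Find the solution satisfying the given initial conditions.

x_1(t) = 2e^(2t) - e^(-t), x_2(t) = 6e^(2t) - 2e^(-t)

Coefficient matrix A = [[-7, 3], [-18, 8]].
Characteristic polynomial det(A - λI) = λ^2 - λ - 2 = 0.
Eigenvalues λ = 2, -1.
For λ=2: (A-λI) row 1 is [-9, 3], so an eigenvector is (1, 3).
For λ=-1: (A-λI) row 1 is [-6, 3], so an eigenvector is (-1, -2).
General solution: c_1e^(2t)(1,3) + c_2e^(-t)(-1,-2).
Applying x_1(0)=1, x_2(0)=4 gives c_1=2, c_2=1.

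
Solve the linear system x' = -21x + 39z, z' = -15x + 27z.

Coefficient matrix A = [[-21, 39], [-15, 27]].
Characteristic polynomial det(A - λI) = λ^2 - 6λ + 18 = 0.
Eigenvalues λ = 3 ± 3i (complex conjugate pair).
For λ=3+3i: an eigenvector is (3,2) - i(2,1) = (3 - 2i, 2 - i).
A real fundamental pair from Re and Im of e^((3+3i)t)v: X_1 = e^(3t)(cos(3t)·(3,2) + sin(3t)·(2,1)), X_2 = e^(3t)(sin(3t)·(3,2) - cos(3t)·(2,1)).
General solution: K_1X_1 + K_2X_2.

x(t) = 2K_1e^(3t)sin(3t) + 3K_1e^(3t)cos(3t) + 3K_2e^(3t)sin(3t) - 2K_2e^(3t)cos(3t), z(t) = K_1e^(3t)sin(3t) + 2K_1e^(3t)cos(3t) + 2K_2e^(3t)sin(3t) - K_2e^(3t)cos(3t)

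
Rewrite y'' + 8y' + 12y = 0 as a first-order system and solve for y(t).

y(t) = C_1e^(-2t) + C_2e^(-6t)

Let x_1 = y, x_2 = y'. Then x_1' = x_2 and x_2' = -12x_1 - 8x_2.
A = [[0,1],[-12,-8]]; det(A-λI) = λ^2 + 8λ + 12.
Eigenvalues λ = -2, -6 with eigenvectors (1,-2), (1,-6).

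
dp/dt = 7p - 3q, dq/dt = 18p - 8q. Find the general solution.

p(t) = -C_1e^(-2t) - C_2e^(t), q(t) = -3C_1e^(-2t) - 2C_2e^(t)

Coefficient matrix A = [[7, -3], [18, -8]].
Characteristic polynomial det(A - λI) = λ^2 + λ - 2 = 0.
Eigenvalues λ = -2, 1.
For λ=-2: (A-λI) row 1 is [9, -3], so an eigenvector is (-1, -3).
For λ=1: (A-λI) row 1 is [6, -3], so an eigenvector is (-1, -2).
General solution: C_1e^(-2t)(-1,-3) + C_2e^(t)(-1,-2).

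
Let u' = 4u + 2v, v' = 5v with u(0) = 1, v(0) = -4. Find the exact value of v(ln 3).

A = [[4,2],[0,5]]; eigenvalues λ = 5, 4.
Eigenvectors: (-2,-1) for λ=5, (1,0) for λ=4.
From the initial condition, c_1 = 4, c_2 = 9.
v(ln 3) = (4)(3^5)(-1) + (9)(3^4)(0) = -972.

-972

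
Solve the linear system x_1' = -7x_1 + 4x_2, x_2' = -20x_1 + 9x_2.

x_1(t) = -K_1e^(t)cos(4t) - K_2e^(t)sin(4t), x_2(t) = K_1e^(t)sin(4t) - 2K_1e^(t)cos(4t) - 2K_2e^(t)sin(4t) - K_2e^(t)cos(4t)

Coefficient matrix A = [[-7, 4], [-20, 9]].
Characteristic polynomial det(A - λI) = λ^2 - 2λ + 17 = 0.
Eigenvalues λ = 1 ± 4i (complex conjugate pair).
For λ=1+4i: an eigenvector is (-1,-2) - i(0,1) = (-1, -2 - i).
A real fundamental pair from Re and Im of e^((1+4i)t)v: X_1 = e^(t)(cos(4t)·(-1,-2) + sin(4t)·(0,1)), X_2 = e^(t)(sin(4t)·(-1,-2) - cos(4t)·(0,1)).
General solution: K_1X_1 + K_2X_2.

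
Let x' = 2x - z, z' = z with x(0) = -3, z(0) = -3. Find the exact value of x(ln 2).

-6

A = [[2,-1],[0,1]]; eigenvalues λ = 1, 2.
Eigenvectors: (-1,-1) for λ=1, (1,0) for λ=2.
From the initial condition, c_1 = 3, c_2 = 0.
x(ln 2) = (3)(2^1)(-1) + (0)(2^2)(1) = -6.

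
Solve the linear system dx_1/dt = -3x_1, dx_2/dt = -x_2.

Coefficient matrix A = [[-3, 0], [0, -1]].
Characteristic polynomial det(A - λI) = λ^2 + 4λ + 3 = 0.
Eigenvalues λ = -1, -3.
For λ=-1: (A-λI) row 1 is [-2, 0], so an eigenvector is (0, -1).
For λ=-3: (A-λI) row 2 is [0, 2], so an eigenvector is (1, 0).
General solution: K_1e^(-t)(0,-1) + K_2e^(-3t)(1,0).

x_1(t) = K_2e^(-3t), x_2(t) = -K_1e^(-t)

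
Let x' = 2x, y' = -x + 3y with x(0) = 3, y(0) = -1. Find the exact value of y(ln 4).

-208

A = [[2,0],[-1,3]]; eigenvalues λ = 3, 2.
Eigenvectors: (0,-1) for λ=3, (1,1) for λ=2.
From the initial condition, c_1 = 4, c_2 = 3.
y(ln 4) = (4)(4^3)(-1) + (3)(4^2)(1) = -208.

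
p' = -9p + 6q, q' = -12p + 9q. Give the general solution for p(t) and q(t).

Coefficient matrix A = [[-9, 6], [-12, 9]].
Characteristic polynomial det(A - λI) = λ^2 - 9 = 0.
Eigenvalues λ = 3, -3.
For λ=3: (A-λI) row 1 is [-12, 6], so an eigenvector is (1, 2).
For λ=-3: (A-λI) row 1 is [-6, 6], so an eigenvector is (-1, -1).
General solution: c_1e^(3t)(1,2) + c_2e^(-3t)(-1,-1).

p(t) = c_1e^(3t) - c_2e^(-3t), q(t) = 2c_1e^(3t) - c_2e^(-3t)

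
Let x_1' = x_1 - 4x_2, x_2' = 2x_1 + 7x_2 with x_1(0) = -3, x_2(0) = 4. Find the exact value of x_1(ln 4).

A = [[1,-4],[2,7]]; eigenvalues λ = 5, 3.
Eigenvectors: (-1,1) for λ=5, (2,-1) for λ=3.
From the initial condition, c_1 = 5, c_2 = 1.
x_1(ln 4) = (5)(4^5)(-1) + (1)(4^3)(2) = -4992.

-4992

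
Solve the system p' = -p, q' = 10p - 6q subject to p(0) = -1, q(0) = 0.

p(t) = -e^(-t), q(t) = -2e^(-t) + 2e^(-6t)

Coefficient matrix A = [[-1, 0], [10, -6]].
Characteristic polynomial det(A - λI) = λ^2 + 7λ + 6 = 0.
Eigenvalues λ = -6, -1.
For λ=-6: (A-λI) row 1 is [5, 0], so an eigenvector is (0, -1).
For λ=-1: (A-λI) row 2 is [10, -5], so an eigenvector is (1, 2).
General solution: C_1e^(-6t)(0,-1) + C_2e^(-t)(1,2).
Applying p(0)=-1, q(0)=0 gives C_1=-2, C_2=-1.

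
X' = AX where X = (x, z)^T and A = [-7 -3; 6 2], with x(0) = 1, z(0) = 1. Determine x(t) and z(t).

Coefficient matrix A = [[-7, -3], [6, 2]].
Characteristic polynomial det(A - λI) = λ^2 + 5λ + 4 = 0.
Eigenvalues λ = -4, -1.
For λ=-4: (A-λI) row 1 is [-3, -3], so an eigenvector is (1, -1).
For λ=-1: (A-λI) row 1 is [-6, -3], so an eigenvector is (-1, 2).
General solution: K_1e^(-4t)(1,-1) + K_2e^(-t)(-1,2).
Applying x(0)=1, z(0)=1 gives K_1=3, K_2=2.

x(t) = -2e^(-t) + 3e^(-4t), z(t) = 4e^(-t) - 3e^(-4t)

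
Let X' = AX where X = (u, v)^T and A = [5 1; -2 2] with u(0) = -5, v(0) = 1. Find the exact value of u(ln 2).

-112

A = [[5,1],[-2,2]]; eigenvalues λ = 4, 3.
Eigenvectors: (-1,1) for λ=4, (-1,2) for λ=3.
From the initial condition, c_1 = 9, c_2 = -4.
u(ln 2) = (9)(2^4)(-1) + (-4)(2^3)(-1) = -112.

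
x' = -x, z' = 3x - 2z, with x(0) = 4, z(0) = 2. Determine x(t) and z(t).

x(t) = 4e^(-t), z(t) = 12e^(-t) - 10e^(-2t)

Coefficient matrix A = [[-1, 0], [3, -2]].
Characteristic polynomial det(A - λI) = λ^2 + 3λ + 2 = 0.
Eigenvalues λ = -1, -2.
For λ=-1: (A-λI) row 2 is [3, -1], so an eigenvector is (-1, -3).
For λ=-2: (A-λI) row 1 is [1, 0], so an eigenvector is (0, 1).
General solution: K_1e^(-t)(-1,-3) + K_2e^(-2t)(0,1).
Applying x(0)=4, z(0)=2 gives K_1=-4, K_2=-10.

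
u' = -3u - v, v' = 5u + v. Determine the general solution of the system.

u(t) = -K_1e^(-t)sin(t) + K_2e^(-t)cos(t), v(t) = 2K_1e^(-t)sin(t) + K_1e^(-t)cos(t) + K_2e^(-t)sin(t) - 2K_2e^(-t)cos(t)

Coefficient matrix A = [[-3, -1], [5, 1]].
Characteristic polynomial det(A - λI) = λ^2 + 2λ + 2 = 0.
Eigenvalues λ = -1 ± i (complex conjugate pair).
For λ=-1+i: an eigenvector is (0,1) - i(-1,2) = (0 + i, 1 - 2i).
A real fundamental pair from Re and Im of e^((-1+i)t)v: X_1 = e^(-t)(cos(t)·(0,1) + sin(t)·(-1,2)), X_2 = e^(-t)(sin(t)·(0,1) - cos(t)·(-1,2)).
General solution: K_1X_1 + K_2X_2.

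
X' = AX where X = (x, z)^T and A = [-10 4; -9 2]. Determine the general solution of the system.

x(t) = 2C_1e^(-4t) + 2C_2te^(-4t) - C_2e^(-4t), z(t) = 3C_1e^(-4t) + 3C_2te^(-4t) - C_2e^(-4t)

Coefficient matrix A = [[-10, 4], [-9, 2]].
Characteristic polynomial det(A - λI) = λ^2 + 8λ + 16 = 0.
Single eigenvalue λ = -4 with algebraic multiplicity 2.
Eigenvector v = (2,3); generalized eigenvector w with (A-λI)w=v is (-1,-1).
General solution: e^(-4t)[C_1·v + C_2·(t·v + w)].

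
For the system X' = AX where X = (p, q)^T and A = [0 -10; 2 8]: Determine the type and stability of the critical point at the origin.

unstable spiral

A = [[0,-10],[2,8]]; det(A-λI) = λ^2 - 8λ + 20.
λ = 4 ± 2i: positive real part.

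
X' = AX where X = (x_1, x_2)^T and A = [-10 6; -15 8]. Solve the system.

Coefficient matrix A = [[-10, 6], [-15, 8]].
Characteristic polynomial det(A - λI) = λ^2 + 2λ + 10 = 0.
Eigenvalues λ = -1 ± 3i (complex conjugate pair).
For λ=-1+3i: an eigenvector is (-1,-1) - i(1,2) = (-1 - i, -1 - 2i).
A real fundamental pair from Re and Im of e^((-1+3i)t)v: X_1 = e^(-t)(cos(3t)·(-1,-1) + sin(3t)·(1,2)), X_2 = e^(-t)(sin(3t)·(-1,-1) - cos(3t)·(1,2)).
General solution: c_1X_1 + c_2X_2.

x_1(t) = c_1e^(-t)sin(3t) - c_1e^(-t)cos(3t) - c_2e^(-t)sin(3t) - c_2e^(-t)cos(3t), x_2(t) = 2c_1e^(-t)sin(3t) - c_1e^(-t)cos(3t) - c_2e^(-t)sin(3t) - 2c_2e^(-t)cos(3t)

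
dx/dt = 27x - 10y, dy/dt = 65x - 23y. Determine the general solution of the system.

Coefficient matrix A = [[27, -10], [65, -23]].
Characteristic polynomial det(A - λI) = λ^2 - 4λ + 29 = 0.
Eigenvalues λ = 2 ± 5i (complex conjugate pair).
For λ=2+5i: an eigenvector is (-1,-2) - i(-1,-3) = (-1 + i, -2 + 3i).
A real fundamental pair from Re and Im of e^((2+5i)t)v: X_1 = e^(2t)(cos(5t)·(-1,-2) + sin(5t)·(-1,-3)), X_2 = e^(2t)(sin(5t)·(-1,-2) - cos(5t)·(-1,-3)).
General solution: K_1X_1 + K_2X_2.

x(t) = -K_1e^(2t)sin(5t) - K_1e^(2t)cos(5t) - K_2e^(2t)sin(5t) + K_2e^(2t)cos(5t), y(t) = -3K_1e^(2t)sin(5t) - 2K_1e^(2t)cos(5t) - 2K_2e^(2t)sin(5t) + 3K_2e^(2t)cos(5t)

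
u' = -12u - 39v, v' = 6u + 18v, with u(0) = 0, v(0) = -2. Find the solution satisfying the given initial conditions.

Coefficient matrix A = [[-12, -39], [6, 18]].
Characteristic polynomial det(A - λI) = λ^2 - 6λ + 18 = 0.
Eigenvalues λ = 3 ± 3i (complex conjugate pair).
For λ=3+3i: an eigenvector is (2,-1) - i(3,-1) = (2 - 3i, -1 + i).
A real fundamental pair from Re and Im of e^((3+3i)t)v: X_1 = e^(3t)(cos(3t)·(2,-1) + sin(3t)·(3,-1)), X_2 = e^(3t)(sin(3t)·(2,-1) - cos(3t)·(3,-1)).
General solution: C_1X_1 + C_2X_2.
Applying u(0)=0, v(0)=-2 gives C_1=6, C_2=4.

u(t) = 26e^(3t)sin(3t), v(t) = -10e^(3t)sin(3t) - 2e^(3t)cos(3t)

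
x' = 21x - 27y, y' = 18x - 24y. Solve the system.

x(t) = -c_1e^(-6t) - 3c_2e^(3t), y(t) = -c_1e^(-6t) - 2c_2e^(3t)

Coefficient matrix A = [[21, -27], [18, -24]].
Characteristic polynomial det(A - λI) = λ^2 + 3λ - 18 = 0.
Eigenvalues λ = -6, 3.
For λ=-6: (A-λI) row 1 is [27, -27], so an eigenvector is (-1, -1).
For λ=3: (A-λI) row 1 is [18, -27], so an eigenvector is (-3, -2).
General solution: c_1e^(-6t)(-1,-1) + c_2e^(3t)(-3,-2).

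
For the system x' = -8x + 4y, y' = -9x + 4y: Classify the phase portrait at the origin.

stable improper node

A = [[-8,4],[-9,4]]; det(A-λI) = λ^2 + 4λ + 4.
repeated λ = -2 with a single eigenvector.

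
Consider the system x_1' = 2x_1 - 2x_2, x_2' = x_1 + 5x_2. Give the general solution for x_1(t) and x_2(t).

x_1(t) = 2c_1e^(3t) - c_2e^(4t), x_2(t) = -c_1e^(3t) + c_2e^(4t)

Coefficient matrix A = [[2, -2], [1, 5]].
Characteristic polynomial det(A - λI) = λ^2 - 7λ + 12 = 0.
Eigenvalues λ = 3, 4.
For λ=3: (A-λI) row 1 is [-1, -2], so an eigenvector is (2, -1).
For λ=4: (A-λI) row 1 is [-2, -2], so an eigenvector is (-1, 1).
General solution: c_1e^(3t)(2,-1) + c_2e^(4t)(-1,1).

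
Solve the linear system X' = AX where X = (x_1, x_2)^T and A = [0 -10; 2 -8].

x_1(t) = c_1e^(-4t)sin(2t) - 2c_1e^(-4t)cos(2t) - 2c_2e^(-4t)sin(2t) - c_2e^(-4t)cos(2t), x_2(t) = -c_1e^(-4t)cos(2t) - c_2e^(-4t)sin(2t)

Coefficient matrix A = [[0, -10], [2, -8]].
Characteristic polynomial det(A - λI) = λ^2 + 8λ + 20 = 0.
Eigenvalues λ = -4 ± 2i (complex conjugate pair).
For λ=-4+2i: an eigenvector is (-2,-1) - i(1,0) = (-2 - i, -1).
A real fundamental pair from Re and Im of e^((-4+2i)t)v: X_1 = e^(-4t)(cos(2t)·(-2,-1) + sin(2t)·(1,0)), X_2 = e^(-4t)(sin(2t)·(-2,-1) - cos(2t)·(1,0)).
General solution: c_1X_1 + c_2X_2.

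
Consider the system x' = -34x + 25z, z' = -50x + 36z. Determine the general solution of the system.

x(t) = 2c_1e^(t)sin(5t) - c_1e^(t)cos(5t) - c_2e^(t)sin(5t) - 2c_2e^(t)cos(5t), z(t) = 3c_1e^(t)sin(5t) - c_1e^(t)cos(5t) - c_2e^(t)sin(5t) - 3c_2e^(t)cos(5t)

Coefficient matrix A = [[-34, 25], [-50, 36]].
Characteristic polynomial det(A - λI) = λ^2 - 2λ + 26 = 0.
Eigenvalues λ = 1 ± 5i (complex conjugate pair).
For λ=1+5i: an eigenvector is (-1,-1) - i(2,3) = (-1 - 2i, -1 - 3i).
A real fundamental pair from Re and Im of e^((1+5i)t)v: X_1 = e^(t)(cos(5t)·(-1,-1) + sin(5t)·(2,3)), X_2 = e^(t)(sin(5t)·(-1,-1) - cos(5t)·(2,3)).
General solution: c_1X_1 + c_2X_2.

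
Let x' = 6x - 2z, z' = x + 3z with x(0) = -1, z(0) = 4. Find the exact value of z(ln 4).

-2816

A = [[6,-2],[1,3]]; eigenvalues λ = 5, 4.
Eigenvectors: (-2,-1) for λ=5, (1,1) for λ=4.
From the initial condition, c_1 = 5, c_2 = 9.
z(ln 4) = (5)(4^5)(-1) + (9)(4^4)(1) = -2816.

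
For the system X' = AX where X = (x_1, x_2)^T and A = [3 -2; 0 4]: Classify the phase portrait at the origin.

A = [[3,-2],[0,4]]; det(A-λI) = λ^2 - 7λ + 12.
λ = 3, 4: both positive.

unstable node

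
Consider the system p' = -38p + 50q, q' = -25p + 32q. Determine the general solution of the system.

Coefficient matrix A = [[-38, 50], [-25, 32]].
Characteristic polynomial det(A - λI) = λ^2 + 6λ + 34 = 0.
Eigenvalues λ = -3 ± 5i (complex conjugate pair).
For λ=-3+5i: an eigenvector is (3,2) - i(-1,-1) = (3 + i, 2 + i).
A real fundamental pair from Re and Im of e^((-3+5i)t)v: X_1 = e^(-3t)(cos(5t)·(3,2) + sin(5t)·(-1,-1)), X_2 = e^(-3t)(sin(5t)·(3,2) - cos(5t)·(-1,-1)).
General solution: c_1X_1 + c_2X_2.

p(t) = -c_1e^(-3t)sin(5t) + 3c_1e^(-3t)cos(5t) + 3c_2e^(-3t)sin(5t) + c_2e^(-3t)cos(5t), q(t) = -c_1e^(-3t)sin(5t) + 2c_1e^(-3t)cos(5t) + 2c_2e^(-3t)sin(5t) + c_2e^(-3t)cos(5t)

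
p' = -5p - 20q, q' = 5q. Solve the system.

p(t) = -2C_1e^(5t) - C_2e^(-5t), q(t) = C_1e^(5t)

Coefficient matrix A = [[-5, -20], [0, 5]].
Characteristic polynomial det(A - λI) = λ^2 - 25 = 0.
Eigenvalues λ = 5, -5.
For λ=5: (A-λI) row 1 is [-10, -20], so an eigenvector is (-2, 1).
For λ=-5: (A-λI) row 1 is [0, -20], so an eigenvector is (-1, 0).
General solution: C_1e^(5t)(-2,1) + C_2e^(-5t)(-1,0).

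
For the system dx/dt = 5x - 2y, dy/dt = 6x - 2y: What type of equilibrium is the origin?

unstable node

A = [[5,-2],[6,-2]]; det(A-λI) = λ^2 - 3λ + 2.
λ = 1, 2: both positive.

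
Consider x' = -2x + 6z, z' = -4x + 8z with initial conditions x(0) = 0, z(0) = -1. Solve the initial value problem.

Coefficient matrix A = [[-2, 6], [-4, 8]].
Characteristic polynomial det(A - λI) = λ^2 - 6λ + 8 = 0.
Eigenvalues λ = 2, 4.
For λ=2: (A-λI) row 1 is [-4, 6], so an eigenvector is (3, 2).
For λ=4: (A-λI) row 1 is [-6, 6], so an eigenvector is (1, 1).
General solution: K_1e^(2t)(3,2) + K_2e^(4t)(1,1).
Applying x(0)=0, z(0)=-1 gives K_1=1, K_2=-3.

x(t) = -3e^(4t) + 3e^(2t), z(t) = -3e^(4t) + 2e^(2t)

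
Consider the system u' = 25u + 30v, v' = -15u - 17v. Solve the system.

u(t) = -3K_1e^(4t)sin(3t) + K_1e^(4t)cos(3t) + K_2e^(4t)sin(3t) + 3K_2e^(4t)cos(3t), v(t) = 2K_1e^(4t)sin(3t) - K_1e^(4t)cos(3t) - K_2e^(4t)sin(3t) - 2K_2e^(4t)cos(3t)

Coefficient matrix A = [[25, 30], [-15, -17]].
Characteristic polynomial det(A - λI) = λ^2 - 8λ + 25 = 0.
Eigenvalues λ = 4 ± 3i (complex conjugate pair).
For λ=4+3i: an eigenvector is (1,-1) - i(-3,2) = (1 + 3i, -1 - 2i).
A real fundamental pair from Re and Im of e^((4+3i)t)v: X_1 = e^(4t)(cos(3t)·(1,-1) + sin(3t)·(-3,2)), X_2 = e^(4t)(sin(3t)·(1,-1) - cos(3t)·(-3,2)).
General solution: K_1X_1 + K_2X_2.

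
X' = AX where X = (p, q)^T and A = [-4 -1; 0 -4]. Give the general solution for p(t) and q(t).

p(t) = -c_1e^(-4t) - c_2te^(-4t) + c_2e^(-4t), q(t) = c_2e^(-4t)

Coefficient matrix A = [[-4, -1], [0, -4]].
Characteristic polynomial det(A - λI) = λ^2 + 8λ + 16 = 0.
Single eigenvalue λ = -4 with algebraic multiplicity 2.
Eigenvector v = (-1,0); generalized eigenvector w with (A-λI)w=v is (1,1).
General solution: e^(-4t)[c_1·v + c_2·(t·v + w)].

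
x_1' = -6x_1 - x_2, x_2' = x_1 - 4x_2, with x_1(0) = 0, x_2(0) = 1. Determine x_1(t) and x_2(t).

x_1(t) = -te^(-5t), x_2(t) = te^(-5t) + e^(-5t)

Coefficient matrix A = [[-6, -1], [1, -4]].
Characteristic polynomial det(A - λI) = λ^2 + 10λ + 25 = 0.
Single eigenvalue λ = -5 with algebraic multiplicity 2.
Eigenvector v = (-1,1); generalized eigenvector w with (A-λI)w=v is (1,0).
General solution: e^(-5t)[c_1·v + c_2·(t·v + w)].
Applying x_1(0)=0, x_2(0)=1 gives c_1=1, c_2=1.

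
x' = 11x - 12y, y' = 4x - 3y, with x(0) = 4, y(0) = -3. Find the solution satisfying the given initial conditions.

Coefficient matrix A = [[11, -12], [4, -3]].
Characteristic polynomial det(A - λI) = λ^2 - 8λ + 15 = 0.
Eigenvalues λ = 5, 3.
For λ=5: (A-λI) row 1 is [6, -12], so an eigenvector is (-2, -1).
For λ=3: (A-λI) row 1 is [8, -12], so an eigenvector is (-3, -2).
General solution: C_1e^(5t)(-2,-1) + C_2e^(3t)(-3,-2).
Applying x(0)=4, y(0)=-3 gives C_1=-17, C_2=10.

x(t) = 34e^(5t) - 30e^(3t), y(t) = 17e^(5t) - 20e^(3t)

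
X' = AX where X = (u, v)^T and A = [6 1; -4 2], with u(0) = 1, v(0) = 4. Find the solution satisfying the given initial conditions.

u(t) = 6te^(4t) + e^(4t), v(t) = -12te^(4t) + 4e^(4t)

Coefficient matrix A = [[6, 1], [-4, 2]].
Characteristic polynomial det(A - λI) = λ^2 - 8λ + 16 = 0.
Single eigenvalue λ = 4 with algebraic multiplicity 2.
Eigenvector v = (-1,2); generalized eigenvector w with (A-λI)w=v is (0,-1).
General solution: e^(4t)[C_1·v + C_2·(t·v + w)].
Applying u(0)=1, v(0)=4 gives C_1=-1, C_2=-6.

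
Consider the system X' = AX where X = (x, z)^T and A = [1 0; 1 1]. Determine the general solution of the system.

x(t) = C_2e^(t), z(t) = C_1e^(t) + C_2te^(t) - C_2e^(t)

Coefficient matrix A = [[1, 0], [1, 1]].
Characteristic polynomial det(A - λI) = λ^2 - 2λ + 1 = 0.
Single eigenvalue λ = 1 with algebraic multiplicity 2.
Eigenvector v = (0,1); generalized eigenvector w with (A-λI)w=v is (1,-1).
General solution: e^(t)[C_1·v + C_2·(t·v + w)].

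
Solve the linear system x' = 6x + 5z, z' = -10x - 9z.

Coefficient matrix A = [[6, 5], [-10, -9]].
Characteristic polynomial det(A - λI) = λ^2 + 3λ - 4 = 0.
Eigenvalues λ = 1, -4.
For λ=1: (A-λI) row 1 is [5, 5], so an eigenvector is (1, -1).
For λ=-4: (A-λI) row 1 is [10, 5], so an eigenvector is (-1, 2).
General solution: K_1e^(t)(1,-1) + K_2e^(-4t)(-1,2).

x(t) = K_1e^(t) - K_2e^(-4t), z(t) = -K_1e^(t) + 2K_2e^(-4t)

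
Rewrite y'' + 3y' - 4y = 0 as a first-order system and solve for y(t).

y(t) = C_1e^(t) + C_2e^(-4t)

Let x_1 = y, x_2 = y'. Then x_1' = x_2 and x_2' = 4x_1 - 3x_2.
A = [[0,1],[4,-3]]; det(A-λI) = λ^2 + 3λ - 4.
Eigenvalues λ = 1, -4 with eigenvectors (1,1), (1,-4).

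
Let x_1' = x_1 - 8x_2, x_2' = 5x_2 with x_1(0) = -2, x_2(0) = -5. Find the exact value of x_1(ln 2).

A = [[1,-8],[0,5]]; eigenvalues λ = 1, 5.
Eigenvectors: (1,0) for λ=1, (-2,1) for λ=5.
From the initial condition, c_1 = -12, c_2 = -5.
x_1(ln 2) = (-12)(2^1)(1) + (-5)(2^5)(-2) = 296.

296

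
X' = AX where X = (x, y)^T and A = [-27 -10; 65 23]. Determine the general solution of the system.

Coefficient matrix A = [[-27, -10], [65, 23]].
Characteristic polynomial det(A - λI) = λ^2 + 4λ + 29 = 0.
Eigenvalues λ = -2 ± 5i (complex conjugate pair).
For λ=-2+5i: an eigenvector is (1,-3) - i(1,-2) = (1 - i, -3 + 2i).
A real fundamental pair from Re and Im of e^((-2+5i)t)v: X_1 = e^(-2t)(cos(5t)·(1,-3) + sin(5t)·(1,-2)), X_2 = e^(-2t)(sin(5t)·(1,-3) - cos(5t)·(1,-2)).
General solution: C_1X_1 + C_2X_2.

x(t) = C_1e^(-2t)sin(5t) + C_1e^(-2t)cos(5t) + C_2e^(-2t)sin(5t) - C_2e^(-2t)cos(5t), y(t) = -2C_1e^(-2t)sin(5t) - 3C_1e^(-2t)cos(5t) - 3C_2e^(-2t)sin(5t) + 2C_2e^(-2t)cos(5t)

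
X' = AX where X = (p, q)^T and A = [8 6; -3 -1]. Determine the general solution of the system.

p(t) = 2K_1e^(5t) - K_2e^(2t), q(t) = -K_1e^(5t) + K_2e^(2t)

Coefficient matrix A = [[8, 6], [-3, -1]].
Characteristic polynomial det(A - λI) = λ^2 - 7λ + 10 = 0.
Eigenvalues λ = 5, 2.
For λ=5: (A-λI) row 1 is [3, 6], so an eigenvector is (2, -1).
For λ=2: (A-λI) row 1 is [6, 6], so an eigenvector is (-1, 1).
General solution: K_1e^(5t)(2,-1) + K_2e^(2t)(-1,1).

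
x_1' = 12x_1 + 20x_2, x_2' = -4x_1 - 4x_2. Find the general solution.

Coefficient matrix A = [[12, 20], [-4, -4]].
Characteristic polynomial det(A - λI) = λ^2 - 8λ + 32 = 0.
Eigenvalues λ = 4 ± 4i (complex conjugate pair).
For λ=4+4i: an eigenvector is (1,0) - i(2,-1) = (1 - 2i, 0 + i).
A real fundamental pair from Re and Im of e^((4+4i)t)v: X_1 = e^(4t)(cos(4t)·(1,0) + sin(4t)·(2,-1)), X_2 = e^(4t)(sin(4t)·(1,0) - cos(4t)·(2,-1)).
General solution: C_1X_1 + C_2X_2.

x_1(t) = 2C_1e^(4t)sin(4t) + C_1e^(4t)cos(4t) + C_2e^(4t)sin(4t) - 2C_2e^(4t)cos(4t), x_2(t) = -C_1e^(4t)sin(4t) + C_2e^(4t)cos(4t)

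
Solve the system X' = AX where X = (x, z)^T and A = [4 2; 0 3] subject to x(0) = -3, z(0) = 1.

x(t) = -e^(4t) - 2e^(3t), z(t) = e^(3t)

Coefficient matrix A = [[4, 2], [0, 3]].
Characteristic polynomial det(A - λI) = λ^2 - 7λ + 12 = 0.
Eigenvalues λ = 4, 3.
For λ=4: (A-λI) row 1 is [0, 2], so an eigenvector is (-1, 0).
For λ=3: (A-λI) row 1 is [1, 2], so an eigenvector is (2, -1).
General solution: c_1e^(4t)(-1,0) + c_2e^(3t)(2,-1).
Applying x(0)=-3, z(0)=1 gives c_1=1, c_2=-1.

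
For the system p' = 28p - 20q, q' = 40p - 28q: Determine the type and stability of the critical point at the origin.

center

A = [[28,-20],[40,-28]]; det(A-λI) = λ^2 + 16.
λ = 0 ± 4i: zero real part.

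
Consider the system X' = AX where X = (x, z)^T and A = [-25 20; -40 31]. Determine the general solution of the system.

Coefficient matrix A = [[-25, 20], [-40, 31]].
Characteristic polynomial det(A - λI) = λ^2 - 6λ + 25 = 0.
Eigenvalues λ = 3 ± 4i (complex conjugate pair).
For λ=3+4i: an eigenvector is (-2,-3) - i(-1,-1) = (-2 + i, -3 + i).
A real fundamental pair from Re and Im of e^((3+4i)t)v: X_1 = e^(3t)(cos(4t)·(-2,-3) + sin(4t)·(-1,-1)), X_2 = e^(3t)(sin(4t)·(-2,-3) - cos(4t)·(-1,-1)).
General solution: c_1X_1 + c_2X_2.

x(t) = -c_1e^(3t)sin(4t) - 2c_1e^(3t)cos(4t) - 2c_2e^(3t)sin(4t) + c_2e^(3t)cos(4t), z(t) = -c_1e^(3t)sin(4t) - 3c_1e^(3t)cos(4t) - 3c_2e^(3t)sin(4t) + c_2e^(3t)cos(4t)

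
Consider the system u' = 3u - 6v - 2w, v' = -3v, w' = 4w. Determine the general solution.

Coefficient matrix A = [[3, -6, -2], [0, -3, 0], [0, 0, 4]].
det(A - λI) = 0 gives eigenvalues λ = 3, -3, 4.
For λ=3: eigenvector (-1,0,0).
For λ=-3: eigenvector (1,1,0).
For λ=4: eigenvector (-2,0,1).
General solution: C_1e^(3t)(-1,0,0) + C_2e^(-3t)(1,1,0) + C_3e^(4t)(-2,0,1).

u(t) = -C_1e^(3t) + C_2e^(-3t) - 2C_3e^(4t), v(t) = C_2e^(-3t), w(t) = C_3e^(4t)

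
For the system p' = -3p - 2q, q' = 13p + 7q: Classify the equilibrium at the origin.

A = [[-3,-2],[13,7]]; det(A-λI) = λ^2 - 4λ + 5.
λ = 2 ± i: positive real part.

unstable spiral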